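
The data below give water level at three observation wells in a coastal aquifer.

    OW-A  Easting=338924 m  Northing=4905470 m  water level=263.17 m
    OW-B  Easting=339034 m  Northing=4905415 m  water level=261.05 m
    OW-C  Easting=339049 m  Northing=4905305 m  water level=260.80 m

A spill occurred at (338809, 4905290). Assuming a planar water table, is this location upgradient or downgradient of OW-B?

upgradient

With h = a·x + b·y + c and OW-A as origin, the differences give:
  110·a + (-55)·b = -2.12
  125·a + (-165)·b = -2.37
Eliminate b (×(-165) and ×(-55), subtract): -11275·a = 219.450 → a = ∂h/∂x = -0.01946
Back-substitute: b = ∂h/∂y = -0.0003814.
Head at (338809, 4905290) = 263.17 + (-0.01946)·(-115) + (-0.0003814)·(-180) = 265.48 m.
That is higher than the 261.05 m at OW-B, so the point is upgradient.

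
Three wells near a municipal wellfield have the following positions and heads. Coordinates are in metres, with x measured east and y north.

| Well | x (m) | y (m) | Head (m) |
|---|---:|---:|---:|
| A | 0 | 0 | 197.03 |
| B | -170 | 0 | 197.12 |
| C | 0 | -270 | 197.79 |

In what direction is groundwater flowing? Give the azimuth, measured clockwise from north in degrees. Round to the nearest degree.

011°

∂h/∂x = (197.12 − 197.03) / (-170 − 0) = -0.0005294
∂h/∂y = (197.79 − 197.03) / (-270 − 0) = -0.002815
Flow direction (−∇h) has components (+0.0005294 E, +0.002815 N).
Azimuth = atan2(E, N) = atan2(+0.0005294, +0.002815) = 10.7° ≈ 011°.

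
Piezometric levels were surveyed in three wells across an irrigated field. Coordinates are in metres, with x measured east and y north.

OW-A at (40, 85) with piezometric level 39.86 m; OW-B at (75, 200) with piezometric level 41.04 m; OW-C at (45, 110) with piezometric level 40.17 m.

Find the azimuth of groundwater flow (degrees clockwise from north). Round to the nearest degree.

Taking OW-A as reference: OW-B−OW-A = (35, 115, +1.18); OW-C−OW-A = (5, 25, +0.31).
Solve a·Δx + b·Δy = Δh: det = 35·25 − 5·115 = 300.
∂h/∂x = [(+1.18)·25 − (+0.31)·115] / 300 = -0.02050
∂h/∂y = [35·(+0.31) − 5·(+1.18)] / 300 = +0.01650
Flow direction (−∇h) has components (+0.02050 E, -0.01650 N).
Azimuth = atan2(E, N) = atan2(+0.02050, -0.01650) = 128.8° ≈ 129°.

129°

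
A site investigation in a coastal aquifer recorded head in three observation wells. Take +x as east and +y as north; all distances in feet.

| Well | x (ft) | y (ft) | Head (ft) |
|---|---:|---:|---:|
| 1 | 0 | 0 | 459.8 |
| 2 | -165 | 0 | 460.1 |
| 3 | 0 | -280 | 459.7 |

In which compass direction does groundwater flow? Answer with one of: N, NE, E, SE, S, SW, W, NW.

E

∂h/∂x = (460.1 − 459.8) / (-165 − 0) = -0.001818
∂h/∂y = (459.7 − 459.8) / (-280 − 0) = +0.0003571
Flow = −∇h = (+0.001818 east, -0.0003571 north), which points east.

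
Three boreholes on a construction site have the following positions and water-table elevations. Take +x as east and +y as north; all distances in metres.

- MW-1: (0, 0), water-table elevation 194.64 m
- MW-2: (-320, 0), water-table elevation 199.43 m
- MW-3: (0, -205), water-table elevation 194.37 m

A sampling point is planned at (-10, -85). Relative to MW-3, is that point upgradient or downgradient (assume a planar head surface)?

∂h/∂x = (199.43 − 194.64) / (-320 − 0) = -0.01497
∂h/∂y = (194.37 − 194.64) / (-205 − 0) = +0.001317
Head at (-10, -85) = 194.64 + (-0.01497)·(-10) + (+0.001317)·(-85) = 194.68 m.
That is higher than the 194.37 m at MW-3, so the point is upgradient.

upgradient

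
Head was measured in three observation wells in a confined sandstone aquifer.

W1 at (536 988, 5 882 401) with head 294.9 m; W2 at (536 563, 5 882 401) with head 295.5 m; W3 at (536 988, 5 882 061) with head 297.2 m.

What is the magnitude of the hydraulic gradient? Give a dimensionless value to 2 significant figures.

∂h/∂x = (295.5 − 294.9) / (536563 − 536988) = -0.001412
∂h/∂y = (297.2 − 294.9) / (5882061 − 5882401) = -0.006765
|∇h| = √(-0.001412² + -0.006765²) = 0.006911

0.0069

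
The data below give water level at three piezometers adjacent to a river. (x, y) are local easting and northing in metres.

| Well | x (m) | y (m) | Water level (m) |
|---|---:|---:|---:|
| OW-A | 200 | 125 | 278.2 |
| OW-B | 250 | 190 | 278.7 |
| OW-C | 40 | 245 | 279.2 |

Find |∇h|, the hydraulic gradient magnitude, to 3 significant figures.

0.00793

With h = a·x + b·y + c and OW-A as origin, the differences give:
  50·a + 65·b = +0.5
  (-160)·a + 120·b = +1.0
Eliminate b (×120 and ×65, subtract): 16400·a = -5.00 → a = ∂h/∂x = -0.0003049
Back-substitute: b = ∂h/∂y = +0.007927.
|∇h| = √(-0.0003049² + 0.007927²) = 0.007933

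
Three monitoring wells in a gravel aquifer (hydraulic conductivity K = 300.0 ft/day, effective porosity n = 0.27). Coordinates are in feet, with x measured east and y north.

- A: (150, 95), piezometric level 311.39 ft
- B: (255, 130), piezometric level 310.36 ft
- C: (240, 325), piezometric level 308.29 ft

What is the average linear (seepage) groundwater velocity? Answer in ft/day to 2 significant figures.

Taking A as reference: B−A = (105, 35, -1.03); C−A = (90, 230, -3.10).
Determinant of the coordinate differences = 105·230 − 90·35 = 21000.
∂h/∂x = [(-1.03)·230 − (-3.10)·35] / 21000 = -0.006114
∂h/∂y = [105·(-3.10) − 90·(-1.03)] / 21000 = -0.01109
|∇h| = √(-0.006114² + -0.01109²) = 0.01266
Seepage velocity v = K·i/n = 300.0 × 0.01266 / 0.27 = 14.07 ft/day.

14 ft/day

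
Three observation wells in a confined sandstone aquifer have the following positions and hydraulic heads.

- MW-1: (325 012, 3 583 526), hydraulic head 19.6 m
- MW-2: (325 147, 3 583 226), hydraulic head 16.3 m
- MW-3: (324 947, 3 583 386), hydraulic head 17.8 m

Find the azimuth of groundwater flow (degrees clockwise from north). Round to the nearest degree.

With h = a·x + b·y + c and MW-1 as origin, the differences give:
  135·a + (-300)·b = -3.3
  (-65)·a + (-140)·b = -1.8
Eliminate b (×(-140) and ×(-300), subtract): -38400·a = -78.00 → a = ∂h/∂x = +0.002031
Back-substitute: b = ∂h/∂y = +0.01191.
Flow direction (−∇h) has components (-0.002031 E, -0.01191 N).
Azimuth = atan2(E, N) = atan2(-0.002031, -0.01191) = 189.7° ≈ 190°.

190°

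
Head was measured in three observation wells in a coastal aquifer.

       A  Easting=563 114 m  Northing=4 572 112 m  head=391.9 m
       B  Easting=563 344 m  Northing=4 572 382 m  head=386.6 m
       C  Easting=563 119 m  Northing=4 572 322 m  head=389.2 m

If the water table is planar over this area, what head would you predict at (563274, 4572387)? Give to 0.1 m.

387.1 m

Differences from A: to B (Δx, Δy, Δh) = (230, 270, -5.3); to C = (5, 210, -2.7).
Solve a·Δx + b·Δy = Δh: det = 230·210 − 5·270 = 46950.
∂h/∂x = [(-5.3)·210 − (-2.7)·270] / 46950 = -0.008179
∂h/∂y = [230·(-2.7) − 5·(-5.3)] / 46950 = -0.01266
h(563274, 4572387) = 391.9 + (-0.008179)·(160) + (-0.01266)·(275) = 391.9 -1.309 -3.482 = 387.109 m.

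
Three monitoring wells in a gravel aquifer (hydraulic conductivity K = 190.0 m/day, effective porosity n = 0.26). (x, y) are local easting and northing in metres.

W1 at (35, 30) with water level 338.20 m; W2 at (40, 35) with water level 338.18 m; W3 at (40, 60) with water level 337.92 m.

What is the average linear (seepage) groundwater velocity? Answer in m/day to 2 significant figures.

8.9 m/day

Taking W1 as reference: W2−W1 = (5, 5, -0.02); W3−W1 = (5, 30, -0.28).
Determinant of the coordinate differences = 5·30 − 5·5 = 125.
∂h/∂x = [(-0.02)·30 − (-0.28)·5] / 125 = +0.006400
∂h/∂y = [5·(-0.28) − 5·(-0.02)] / 125 = -0.01040
|∇h| = √(0.006400² + -0.01040²) = 0.01221
Seepage velocity v = K·i/n = 190.0 × 0.01221 / 0.26 = 8.923 m/day.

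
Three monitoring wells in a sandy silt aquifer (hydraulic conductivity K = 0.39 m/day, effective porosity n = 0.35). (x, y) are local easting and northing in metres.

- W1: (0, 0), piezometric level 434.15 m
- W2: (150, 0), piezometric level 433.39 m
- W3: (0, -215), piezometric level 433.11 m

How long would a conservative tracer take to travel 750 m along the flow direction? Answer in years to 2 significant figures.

∂h/∂x = (433.39 − 434.15) / (150 − 0) = -0.005067
∂h/∂y = (433.11 − 434.15) / (-215 − 0) = +0.004837
|∇h| = √(-0.005067² + 0.004837²) = 0.007005
Seepage velocity v = K·i/n = 0.39 × 0.007005 / 0.35 = 0.007806 m/day.
t = 750 / 0.007806 = 9.608e+04 days = 263 years.

260 years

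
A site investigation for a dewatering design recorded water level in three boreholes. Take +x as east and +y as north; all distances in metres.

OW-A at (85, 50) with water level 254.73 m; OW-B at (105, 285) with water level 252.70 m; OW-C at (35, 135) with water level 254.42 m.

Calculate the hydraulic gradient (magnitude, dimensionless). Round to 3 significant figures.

0.0109

Differences from OW-A: to OW-B (Δx, Δy, Δh) = (20, 235, -2.03); to OW-C = (-50, 85, -0.31).
Solve a·Δx + b·Δy = Δh: det = 20·85 − (-50)·235 = 13450.
∂h/∂x = [(-2.03)·85 − (-0.31)·235] / 13450 = -0.007413
∂h/∂y = [20·(-0.31) − (-50)·(-2.03)] / 13450 = -0.008007
|∇h| = √(-0.007413² + -0.008007²) = 0.01091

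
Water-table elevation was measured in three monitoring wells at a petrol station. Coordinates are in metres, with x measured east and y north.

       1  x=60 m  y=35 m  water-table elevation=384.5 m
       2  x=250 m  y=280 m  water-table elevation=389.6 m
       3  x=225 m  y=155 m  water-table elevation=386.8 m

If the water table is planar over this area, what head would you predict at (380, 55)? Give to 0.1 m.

384.1 m

Taking 1 as reference: 2−1 = (190, 245, +5.1); 3−1 = (165, 120, +2.3).
Solve a·Δx + b·Δy = Δh: det = 190·120 − 165·245 = -17625.
∂h/∂x = [(+5.1)·120 − (+2.3)·245] / -17625 = -0.002752
∂h/∂y = [190·(+2.3) − 165·(+5.1)] / -17625 = +0.02295
h(380, 55) = 384.5 + (-0.002752)·(320) + (+0.02295)·(20) = 384.5 -0.881 +0.459 = 384.078 m.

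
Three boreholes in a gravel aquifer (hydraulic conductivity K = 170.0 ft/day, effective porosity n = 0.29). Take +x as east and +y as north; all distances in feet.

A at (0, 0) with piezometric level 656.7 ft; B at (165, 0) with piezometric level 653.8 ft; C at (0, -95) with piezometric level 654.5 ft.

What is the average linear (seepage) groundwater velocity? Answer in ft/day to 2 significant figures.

∂h/∂x = (653.8 − 656.7) / (165 − 0) = -0.01758
∂h/∂y = (654.5 − 656.7) / (-95 − 0) = +0.02316
|∇h| = √(-0.01758² + 0.02316²) = 0.02908
Seepage velocity v = K·i/n = 170.0 × 0.02908 / 0.29 = 17.05 ft/day.

17 ft/day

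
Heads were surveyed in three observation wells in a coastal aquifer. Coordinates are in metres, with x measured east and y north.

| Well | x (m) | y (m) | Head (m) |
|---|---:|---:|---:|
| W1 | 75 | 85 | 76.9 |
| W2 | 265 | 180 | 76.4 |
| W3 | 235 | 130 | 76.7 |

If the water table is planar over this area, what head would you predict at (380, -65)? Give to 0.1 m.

78.0 m

With h = a·x + b·y + c and W1 as origin, the differences give:
  190·a + 95·b = -0.5
  160·a + 45·b = -0.2
Eliminate b (×45 and ×95, subtract): -6650·a = -3.50 → a = ∂h/∂x = +0.0005263
Back-substitute: b = ∂h/∂y = -0.006316.
h(380, -65) = 76.9 + (+0.0005263)·(305) + (-0.006316)·(-150) = 76.9 +0.161 +0.947 = 78.008 m.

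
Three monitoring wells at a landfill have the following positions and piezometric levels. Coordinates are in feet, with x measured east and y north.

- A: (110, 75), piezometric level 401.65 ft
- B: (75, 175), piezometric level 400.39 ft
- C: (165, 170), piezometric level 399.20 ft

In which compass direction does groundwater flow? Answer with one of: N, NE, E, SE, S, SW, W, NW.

Taking A as reference: B−A = (-35, 100, -1.26); C−A = (55, 95, -2.45).
Determinant of the coordinate differences = (-35)·95 − 55·100 = -8825.
∂h/∂x = [(-1.26)·95 − (-2.45)·100] / -8825 = -0.01420
∂h/∂y = [(-35)·(-2.45) − 55·(-1.26)] / -8825 = -0.01757
Flow = −∇h = (+0.01420 east, +0.01757 north), which points northeast.

NE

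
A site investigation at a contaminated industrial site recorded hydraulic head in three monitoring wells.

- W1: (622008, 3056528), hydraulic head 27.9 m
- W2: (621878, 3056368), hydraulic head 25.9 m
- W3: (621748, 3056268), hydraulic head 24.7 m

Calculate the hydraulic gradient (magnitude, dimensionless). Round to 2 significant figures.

With h = a·x + b·y + c and W1 as origin, the differences give:
  (-130)·a + (-160)·b = -2.0
  (-260)·a + (-260)·b = -3.2
Eliminate b (×(-260) and ×(-160), subtract): -7800·a = 8.00 → a = ∂h/∂x = -0.001026
Back-substitute: b = ∂h/∂y = +0.01333.
|∇h| = √(-0.001026² + 0.01333²) = 0.01337

0.013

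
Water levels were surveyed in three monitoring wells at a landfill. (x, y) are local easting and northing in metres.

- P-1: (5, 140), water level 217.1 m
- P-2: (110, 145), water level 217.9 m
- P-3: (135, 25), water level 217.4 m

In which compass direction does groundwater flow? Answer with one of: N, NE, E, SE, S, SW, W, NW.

SW

Three-point gradient (reference P-1): Δ to P-2 = (105, 5, +0.8), Δ to P-3 = (130, -115, +0.3).
∂h/∂x = +0.007348, ∂h/∂y = +0.005697 (det = -12725).
Flow = −∇h = (-0.007348 east, -0.005697 north), which points southwest.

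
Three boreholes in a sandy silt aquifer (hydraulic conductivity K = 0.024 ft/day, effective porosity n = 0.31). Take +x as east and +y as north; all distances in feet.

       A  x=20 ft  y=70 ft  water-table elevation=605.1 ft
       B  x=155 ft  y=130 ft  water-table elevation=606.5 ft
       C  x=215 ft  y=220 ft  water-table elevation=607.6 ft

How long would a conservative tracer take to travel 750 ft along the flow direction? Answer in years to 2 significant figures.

2600 years

Differences from A: to B (Δx, Δy, Δh) = (135, 60, +1.4); to C = (195, 150, +2.5).
Solve a·Δx + b·Δy = Δh: det = 135·150 − 195·60 = 8550.
∂h/∂x = [(+1.4)·150 − (+2.5)·60] / 8550 = +0.007018
∂h/∂y = [135·(+2.5) − 195·(+1.4)] / 8550 = +0.007544
|∇h| = √(0.007018² + 0.007544²) = 0.0103
Seepage velocity v = K·i/n = 0.024 × 0.0103 / 0.31 = 0.0007974 ft/day.
t = 750 / 0.0007974 = 9.406e+05 days = 2.58e+03 years.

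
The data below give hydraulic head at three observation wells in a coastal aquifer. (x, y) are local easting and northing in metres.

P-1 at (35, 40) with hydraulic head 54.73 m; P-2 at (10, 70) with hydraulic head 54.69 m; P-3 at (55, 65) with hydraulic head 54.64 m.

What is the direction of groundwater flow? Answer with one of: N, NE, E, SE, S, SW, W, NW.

With h = a·x + b·y + c and P-1 as origin, the differences give:
  (-25)·a + 30·b = -0.04
  20·a + 25·b = -0.09
Eliminate b (×25 and ×30, subtract): -1225·a = 1.700 → a = ∂h/∂x = -0.001388
Back-substitute: b = ∂h/∂y = -0.002490.
Flow = −∇h = (+0.001388 east, +0.002490 north), which points northeast.

NE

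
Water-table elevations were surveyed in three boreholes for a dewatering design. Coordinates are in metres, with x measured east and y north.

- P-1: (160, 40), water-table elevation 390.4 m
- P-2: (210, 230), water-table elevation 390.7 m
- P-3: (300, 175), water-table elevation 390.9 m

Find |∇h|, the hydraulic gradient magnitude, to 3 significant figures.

Taking P-1 as reference: P-2−P-1 = (50, 190, +0.3); P-3−P-1 = (140, 135, +0.5).
Solve a·Δx + b·Δy = Δh: det = 50·135 − 140·190 = -19850.
∂h/∂x = [(+0.3)·135 − (+0.5)·190] / -19850 = +0.002746
∂h/∂y = [50·(+0.5) − 140·(+0.3)] / -19850 = +0.0008564
|∇h| = √(0.002746² + 0.0008564²) = 0.002876

0.00288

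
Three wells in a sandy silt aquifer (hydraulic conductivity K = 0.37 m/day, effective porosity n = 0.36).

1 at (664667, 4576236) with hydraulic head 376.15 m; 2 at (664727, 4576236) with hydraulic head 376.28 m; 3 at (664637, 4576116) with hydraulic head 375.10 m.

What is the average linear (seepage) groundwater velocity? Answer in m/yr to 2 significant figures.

3.2 m/yr

Differences from 1: to 2 (Δx, Δy, Δh) = (60, 0, +0.13); to 3 = (-30, -120, -1.05).
Solve a·Δx + b·Δy = Δh: det = 60·(-120) − (-30)·0 = -7200.
∂h/∂x = [(+0.13)·(-120) − (-1.05)·0] / -7200 = +0.002167
∂h/∂y = [60·(-1.05) − (-30)·(+0.13)] / -7200 = +0.008208
|∇h| = √(0.002167² + 0.008208²) = 0.008489
Seepage velocity v = K·i/n = 0.37 × 0.008489 / 0.36 = 0.008725 m/day = 3.187 m/yr.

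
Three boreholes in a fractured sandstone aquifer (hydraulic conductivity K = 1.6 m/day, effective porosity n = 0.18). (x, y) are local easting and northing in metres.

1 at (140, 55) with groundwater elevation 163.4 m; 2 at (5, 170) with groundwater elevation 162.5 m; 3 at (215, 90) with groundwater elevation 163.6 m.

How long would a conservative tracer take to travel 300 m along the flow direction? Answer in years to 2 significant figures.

With h = a·x + b·y + c and 1 as origin, the differences give:
  (-135)·a + 115·b = -0.9
  75·a + 35·b = +0.2
Eliminate b (×35 and ×115, subtract): -13350·a = -54.50 → a = ∂h/∂x = +0.004082
Back-substitute: b = ∂h/∂y = -0.003034.
|∇h| = √(0.004082² + -0.003034²) = 0.005086
Seepage velocity v = K·i/n = 1.6 × 0.005086 / 0.18 = 0.04521 m/day.
t = 300 / 0.04521 = 6636 days = 18.2 years.

18 years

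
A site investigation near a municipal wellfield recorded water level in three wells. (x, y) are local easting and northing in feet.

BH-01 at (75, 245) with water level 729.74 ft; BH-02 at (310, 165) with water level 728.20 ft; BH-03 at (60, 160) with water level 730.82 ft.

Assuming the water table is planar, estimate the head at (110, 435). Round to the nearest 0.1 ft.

With h = a·x + b·y + c and BH-01 as origin, the differences give:
  235·a + (-80)·b = -1.54
  (-15)·a + (-85)·b = +1.08
Eliminate b (×(-85) and ×(-80), subtract): -21175·a = 217.300 → a = ∂h/∂x = -0.01026
Back-substitute: b = ∂h/∂y = -0.01089.
h(110, 435) = 729.74 + (-0.01026)·(35) + (-0.01089)·(190) = 729.74 -0.359 -2.070 = 727.311 ft.

727.3 ft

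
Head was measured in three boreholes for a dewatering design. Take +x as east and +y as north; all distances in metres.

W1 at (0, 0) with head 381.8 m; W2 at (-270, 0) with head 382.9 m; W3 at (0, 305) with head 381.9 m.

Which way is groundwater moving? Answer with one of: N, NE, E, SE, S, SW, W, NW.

E

∂h/∂x = (382.9 − 381.8) / (-270 − 0) = -0.004074
∂h/∂y = (381.9 − 381.8) / (305 − 0) = +0.0003279
Flow = −∇h = (+0.004074 east, -0.0003279 north), which points east.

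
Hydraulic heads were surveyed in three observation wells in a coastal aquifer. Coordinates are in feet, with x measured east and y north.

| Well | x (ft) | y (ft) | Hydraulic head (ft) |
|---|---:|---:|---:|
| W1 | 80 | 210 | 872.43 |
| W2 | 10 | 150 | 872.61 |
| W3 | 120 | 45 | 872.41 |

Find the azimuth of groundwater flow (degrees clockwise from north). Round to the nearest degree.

079°

Taking W1 as reference: W2−W1 = (-70, -60, +0.18); W3−W1 = (40, -165, -0.02).
Determinant of the coordinate differences = (-70)·(-165) − 40·(-60) = 13950.
∂h/∂x = [(+0.18)·(-165) − (-0.02)·(-60)] / 13950 = -0.002215
∂h/∂y = [(-70)·(-0.02) − 40·(+0.18)] / 13950 = -0.0004158
Flow direction (−∇h) has components (+0.002215 E, +0.0004158 N).
Azimuth = atan2(E, N) = atan2(+0.002215, +0.0004158) = 79.4° ≈ 079°.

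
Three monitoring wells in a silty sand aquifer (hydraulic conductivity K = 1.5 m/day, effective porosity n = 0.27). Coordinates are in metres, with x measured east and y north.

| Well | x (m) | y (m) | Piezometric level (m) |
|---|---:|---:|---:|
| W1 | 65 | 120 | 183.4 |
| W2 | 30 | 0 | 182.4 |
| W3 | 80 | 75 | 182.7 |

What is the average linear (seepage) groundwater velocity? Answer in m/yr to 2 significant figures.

33 m/yr

With h = a·x + b·y + c and W1 as origin, the differences give:
  (-35)·a + (-120)·b = -1.0
  15·a + (-45)·b = -0.7
Eliminate b (×(-45) and ×(-120), subtract): 3375·a = -39.00 → a = ∂h/∂x = -0.01156
Back-substitute: b = ∂h/∂y = +0.01170.
|∇h| = √(-0.01156² + 0.01170²) = 0.01645
Seepage velocity v = K·i/n = 1.5 × 0.01645 / 0.27 = 0.09139 m/day = 33.38 m/yr.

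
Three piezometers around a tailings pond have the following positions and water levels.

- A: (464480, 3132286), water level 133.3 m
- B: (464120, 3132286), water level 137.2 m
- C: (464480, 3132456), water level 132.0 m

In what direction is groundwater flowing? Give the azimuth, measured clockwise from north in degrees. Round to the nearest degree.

055°

∂h/∂x = (137.2 − 133.3) / (464120 − 464480) = -0.01083
∂h/∂y = (132.0 − 133.3) / (3132456 − 3132286) = -0.007647
Flow direction (−∇h) has components (+0.01083 E, +0.007647 N).
Azimuth = atan2(E, N) = atan2(+0.01083, +0.007647) = 54.8° ≈ 055°.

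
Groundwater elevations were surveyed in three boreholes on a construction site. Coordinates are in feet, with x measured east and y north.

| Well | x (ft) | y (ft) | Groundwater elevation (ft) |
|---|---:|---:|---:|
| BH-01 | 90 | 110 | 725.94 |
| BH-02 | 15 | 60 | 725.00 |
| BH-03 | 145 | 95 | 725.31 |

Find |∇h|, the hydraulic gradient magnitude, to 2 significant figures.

Differences from BH-01: to BH-02 (Δx, Δy, Δh) = (-75, -50, -0.94); to BH-03 = (55, -15, -0.63).
Determinant of the coordinate differences = (-75)·(-15) − 55·(-50) = 3875.
∂h/∂x = [(-0.94)·(-15) − (-0.63)·(-50)] / 3875 = -0.004490
∂h/∂y = [(-75)·(-0.63) − 55·(-0.94)] / 3875 = +0.02554
|∇h| = √(-0.004490² + 0.02554²) = 0.02593

0.026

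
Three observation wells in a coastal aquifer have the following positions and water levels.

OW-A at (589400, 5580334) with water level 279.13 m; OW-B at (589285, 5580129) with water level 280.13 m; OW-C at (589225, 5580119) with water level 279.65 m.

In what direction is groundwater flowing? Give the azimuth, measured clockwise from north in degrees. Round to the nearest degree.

Three-point gradient (reference OW-A): Δ to OW-B = (-115, -205, +1.00), Δ to OW-C = (-175, -215, +0.52).
∂h/∂x = +0.009722, ∂h/∂y = -0.01033 (det = -11150).
Flow direction (−∇h) has components (-0.009722 E, +0.01033 N).
Azimuth = atan2(E, N) = atan2(-0.009722, +0.01033) = 316.7° ≈ 317°.

317°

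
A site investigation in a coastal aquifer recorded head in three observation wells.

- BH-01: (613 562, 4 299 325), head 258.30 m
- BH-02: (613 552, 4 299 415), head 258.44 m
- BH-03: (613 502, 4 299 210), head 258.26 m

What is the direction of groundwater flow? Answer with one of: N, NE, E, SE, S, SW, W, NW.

SE

With h = a·x + b·y + c and BH-01 as origin, the differences give:
  (-10)·a + 90·b = +0.14
  (-60)·a + (-115)·b = -0.04
Eliminate b (×(-115) and ×90, subtract): 6550·a = -12.500 → a = ∂h/∂x = -0.001908
Back-substitute: b = ∂h/∂y = +0.001344.
Flow = −∇h = (+0.001908 east, -0.001344 north), which points southeast.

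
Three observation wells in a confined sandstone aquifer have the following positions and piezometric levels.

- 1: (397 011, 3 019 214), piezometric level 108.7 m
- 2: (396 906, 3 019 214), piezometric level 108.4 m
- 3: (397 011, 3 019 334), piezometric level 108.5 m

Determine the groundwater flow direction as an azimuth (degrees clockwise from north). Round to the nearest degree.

300°

∂h/∂x = (108.4 − 108.7) / (396906 − 397011) = +0.002857
∂h/∂y = (108.5 − 108.7) / (3019334 − 3019214) = -0.001667
Flow direction (−∇h) has components (-0.002857 E, +0.001667 N).
Azimuth = atan2(E, N) = atan2(-0.002857, +0.001667) = 300.3° ≈ 300°.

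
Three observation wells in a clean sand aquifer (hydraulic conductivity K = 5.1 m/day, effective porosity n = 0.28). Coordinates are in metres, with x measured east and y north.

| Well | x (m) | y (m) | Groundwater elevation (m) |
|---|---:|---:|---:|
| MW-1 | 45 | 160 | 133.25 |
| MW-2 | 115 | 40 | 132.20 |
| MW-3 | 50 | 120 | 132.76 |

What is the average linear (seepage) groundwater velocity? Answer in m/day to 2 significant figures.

0.28 m/day

Differences from MW-1: to MW-2 (Δx, Δy, Δh) = (70, -120, -1.05); to MW-3 = (5, -40, -0.49).
Determinant of the coordinate differences = 70·(-40) − 5·(-120) = -2200.
∂h/∂x = [(-1.05)·(-40) − (-0.49)·(-120)] / -2200 = +0.007636
∂h/∂y = [70·(-0.49) − 5·(-1.05)] / -2200 = +0.01320
|∇h| = √(0.007636² + 0.01320²) = 0.01525
Seepage velocity v = K·i/n = 5.1 × 0.01525 / 0.28 = 0.2778 m/day.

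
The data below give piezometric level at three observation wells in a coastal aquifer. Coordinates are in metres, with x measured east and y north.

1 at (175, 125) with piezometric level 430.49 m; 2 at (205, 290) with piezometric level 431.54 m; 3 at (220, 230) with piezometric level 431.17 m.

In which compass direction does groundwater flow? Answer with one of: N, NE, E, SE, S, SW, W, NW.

Differences from 1: to 2 (Δx, Δy, Δh) = (30, 165, +1.05); to 3 = (45, 105, +0.68).
Determinant of the coordinate differences = 30·105 − 45·165 = -4275.
∂h/∂x = [(+1.05)·105 − (+0.68)·165] / -4275 = +0.0004561
∂h/∂y = [30·(+0.68) − 45·(+1.05)] / -4275 = +0.006281
Flow = −∇h = (-0.0004561 east, -0.006281 north), which points south.

S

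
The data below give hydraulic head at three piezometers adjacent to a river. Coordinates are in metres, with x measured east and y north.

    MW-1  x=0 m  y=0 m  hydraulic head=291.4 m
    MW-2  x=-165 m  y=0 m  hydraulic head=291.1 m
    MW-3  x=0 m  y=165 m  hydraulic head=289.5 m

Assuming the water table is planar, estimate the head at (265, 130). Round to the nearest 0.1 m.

290.4 m

∂h/∂x = (291.1 − 291.4) / (-165 − 0) = +0.001818
∂h/∂y = (289.5 − 291.4) / (165 − 0) = -0.01152
h(265, 130) = 291.4 + (+0.001818)·(265) + (-0.01152)·(130) = 291.4 +0.482 -1.497 = 290.385 m.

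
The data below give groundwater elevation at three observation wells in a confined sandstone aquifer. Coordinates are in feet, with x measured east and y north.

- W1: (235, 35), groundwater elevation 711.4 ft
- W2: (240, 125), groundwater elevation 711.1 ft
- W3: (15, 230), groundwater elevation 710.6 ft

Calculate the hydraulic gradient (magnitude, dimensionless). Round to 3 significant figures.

0.00343

Taking W1 as reference: W2−W1 = (5, 90, -0.3); W3−W1 = (-220, 195, -0.8).
Determinant of the coordinate differences = 5·195 − (-220)·90 = 20775.
∂h/∂x = [(-0.3)·195 − (-0.8)·90] / 20775 = +0.0006498
∂h/∂y = [5·(-0.8) − (-220)·(-0.3)] / 20775 = -0.003369
|∇h| = √(0.0006498² + -0.003369²) = 0.003431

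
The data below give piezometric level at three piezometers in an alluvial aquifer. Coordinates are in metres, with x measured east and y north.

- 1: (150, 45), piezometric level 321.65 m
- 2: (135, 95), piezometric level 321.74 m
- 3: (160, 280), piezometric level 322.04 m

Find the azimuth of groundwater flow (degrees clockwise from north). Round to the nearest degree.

Three-point gradient (reference 1): Δ to 2 = (-15, 50, +0.09), Δ to 3 = (10, 235, +0.39).
∂h/∂x = -0.0004099, ∂h/∂y = +0.001677 (det = -4025).
Flow direction (−∇h) has components (+0.0004099 E, -0.001677 N).
Azimuth = atan2(E, N) = atan2(+0.0004099, -0.001677) = 166.3° ≈ 166°.

166°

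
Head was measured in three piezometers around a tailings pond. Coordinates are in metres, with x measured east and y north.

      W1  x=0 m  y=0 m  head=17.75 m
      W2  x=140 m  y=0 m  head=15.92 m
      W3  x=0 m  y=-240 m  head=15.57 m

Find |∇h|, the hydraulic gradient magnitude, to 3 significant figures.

0.0159

∂h/∂x = (15.92 − 17.75) / (140 − 0) = -0.01307
∂h/∂y = (15.57 − 17.75) / (-240 − 0) = +0.009083
|∇h| = √(-0.01307² + 0.009083²) = 0.01592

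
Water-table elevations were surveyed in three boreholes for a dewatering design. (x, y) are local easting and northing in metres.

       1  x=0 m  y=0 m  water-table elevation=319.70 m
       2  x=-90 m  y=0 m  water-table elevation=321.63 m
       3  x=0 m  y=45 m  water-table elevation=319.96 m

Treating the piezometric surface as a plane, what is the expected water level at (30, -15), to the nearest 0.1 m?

319.0 m

∂h/∂x = (321.63 − 319.70) / (-90 − 0) = -0.02144
∂h/∂y = (319.96 − 319.70) / (45 − 0) = +0.005778
h(30, -15) = 319.70 + (-0.02144)·(30) + (+0.005778)·(-15) = 319.70 -0.643 -0.087 = 318.970 m.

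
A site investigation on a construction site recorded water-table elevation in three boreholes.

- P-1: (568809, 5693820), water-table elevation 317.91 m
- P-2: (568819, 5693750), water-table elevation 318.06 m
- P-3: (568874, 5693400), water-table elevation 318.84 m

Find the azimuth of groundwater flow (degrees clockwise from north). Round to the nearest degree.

Three-point gradient (reference P-1): Δ to P-2 = (10, -70, +0.15), Δ to P-3 = (65, -420, +0.93).
∂h/∂x = +0.006000, ∂h/∂y = -0.001286 (det = 350).
Flow direction (−∇h) has components (-0.006000 E, +0.001286 N).
Azimuth = atan2(E, N) = atan2(-0.006000, +0.001286) = 282.1° ≈ 282°.

282°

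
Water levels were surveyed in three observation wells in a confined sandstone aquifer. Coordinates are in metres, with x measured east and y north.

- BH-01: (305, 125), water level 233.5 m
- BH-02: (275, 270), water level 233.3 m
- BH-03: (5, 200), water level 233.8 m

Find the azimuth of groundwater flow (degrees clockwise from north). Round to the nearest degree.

040°

Three-point gradient (reference BH-01): Δ to BH-02 = (-30, 145, -0.2), Δ to BH-03 = (-300, 75, +0.3).
∂h/∂x = -0.001418, ∂h/∂y = -0.001673 (det = 41250).
Flow direction (−∇h) has components (+0.001418 E, +0.001673 N).
Azimuth = atan2(E, N) = atan2(+0.001418, +0.001673) = 40.3° ≈ 040°.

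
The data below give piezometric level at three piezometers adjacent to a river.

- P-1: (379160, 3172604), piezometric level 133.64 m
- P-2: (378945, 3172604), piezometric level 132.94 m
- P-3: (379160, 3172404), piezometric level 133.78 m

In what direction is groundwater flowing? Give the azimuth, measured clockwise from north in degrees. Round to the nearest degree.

282°

∂h/∂x = (132.94 − 133.64) / (378945 − 379160) = +0.003256
∂h/∂y = (133.78 − 133.64) / (3172404 − 3172604) = -0.0007000
Flow direction (−∇h) has components (-0.003256 E, +0.0007000 N).
Azimuth = atan2(E, N) = atan2(-0.003256, +0.0007000) = 282.1° ≈ 282°.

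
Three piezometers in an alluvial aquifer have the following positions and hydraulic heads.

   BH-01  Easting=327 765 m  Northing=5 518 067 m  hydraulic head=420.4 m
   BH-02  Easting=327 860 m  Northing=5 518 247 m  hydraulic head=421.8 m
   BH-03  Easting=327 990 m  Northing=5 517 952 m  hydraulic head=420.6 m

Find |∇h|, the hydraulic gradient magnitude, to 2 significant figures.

Taking BH-01 as reference: BH-02−BH-01 = (95, 180, +1.4); BH-03−BH-01 = (225, -115, +0.2).
Determinant of the coordinate differences = 95·(-115) − 225·180 = -51425.
∂h/∂x = [(+1.4)·(-115) − (+0.2)·180] / -51425 = +0.003831
∂h/∂y = [95·(+0.2) − 225·(+1.4)] / -51425 = +0.005756
|∇h| = √(0.003831² + 0.005756²) = 0.006914

0.0069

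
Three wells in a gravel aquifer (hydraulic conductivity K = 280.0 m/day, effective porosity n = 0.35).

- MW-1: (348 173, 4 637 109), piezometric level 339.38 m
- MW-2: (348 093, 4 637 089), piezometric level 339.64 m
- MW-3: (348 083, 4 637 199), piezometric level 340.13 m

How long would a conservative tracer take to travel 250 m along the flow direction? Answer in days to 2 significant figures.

53 days

Three-point gradient (reference MW-1): Δ to MW-2 = (-80, -20, +0.26), Δ to MW-3 = (-90, 90, +0.75).
∂h/∂x = -0.004267, ∂h/∂y = +0.004067 (det = -9000).
|∇h| = √(-0.004267² + 0.004067²) = 0.005895
Seepage velocity v = K·i/n = 280.0 × 0.005895 / 0.35 = 4.716 m/day.
t = 250 / 4.716 = 53.01 days.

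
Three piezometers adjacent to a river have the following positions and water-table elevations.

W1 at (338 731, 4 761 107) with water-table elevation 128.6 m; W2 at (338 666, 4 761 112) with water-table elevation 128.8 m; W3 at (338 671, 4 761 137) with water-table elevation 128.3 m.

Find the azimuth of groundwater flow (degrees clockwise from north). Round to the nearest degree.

With h = a·x + b·y + c and W1 as origin, the differences give:
  (-65)·a + 5·b = +0.2
  (-60)·a + 30·b = -0.3
Eliminate b (×30 and ×5, subtract): -1650·a = 7.50 → a = ∂h/∂x = -0.004545
Back-substitute: b = ∂h/∂y = -0.01909.
Flow direction (−∇h) has components (+0.004545 E, +0.01909 N).
Azimuth = atan2(E, N) = atan2(+0.004545, +0.01909) = 13.4° ≈ 013°.

013°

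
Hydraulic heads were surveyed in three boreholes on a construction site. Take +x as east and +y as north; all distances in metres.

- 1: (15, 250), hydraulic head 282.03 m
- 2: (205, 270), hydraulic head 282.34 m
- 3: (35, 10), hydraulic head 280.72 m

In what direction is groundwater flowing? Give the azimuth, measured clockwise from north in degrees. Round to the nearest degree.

191°

With h = a·x + b·y + c and 1 as origin, the differences give:
  190·a + 20·b = +0.31
  20·a + (-240)·b = -1.31
Eliminate b (×(-240) and ×20, subtract): -46000·a = -48.200 → a = ∂h/∂x = +0.001048
Back-substitute: b = ∂h/∂y = +0.005546.
Flow direction (−∇h) has components (-0.001048 E, -0.005546 N).
Azimuth = atan2(E, N) = atan2(-0.001048, -0.005546) = 190.7° ≈ 191°.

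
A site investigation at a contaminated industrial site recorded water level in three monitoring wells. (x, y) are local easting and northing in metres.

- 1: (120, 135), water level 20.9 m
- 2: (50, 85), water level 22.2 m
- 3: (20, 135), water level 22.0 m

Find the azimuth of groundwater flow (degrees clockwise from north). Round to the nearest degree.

046°

Taking 1 as reference: 2−1 = (-70, -50, +1.3); 3−1 = (-100, 0, +1.1).
Determinant of the coordinate differences = (-70)·0 − (-100)·(-50) = -5000.
∂h/∂x = [(+1.3)·0 − (+1.1)·(-50)] / -5000 = -0.01100
∂h/∂y = [(-70)·(+1.1) − (-100)·(+1.3)] / -5000 = -0.01060
Flow direction (−∇h) has components (+0.01100 E, +0.01060 N).
Azimuth = atan2(E, N) = atan2(+0.01100, +0.01060) = 46.1° ≈ 046°.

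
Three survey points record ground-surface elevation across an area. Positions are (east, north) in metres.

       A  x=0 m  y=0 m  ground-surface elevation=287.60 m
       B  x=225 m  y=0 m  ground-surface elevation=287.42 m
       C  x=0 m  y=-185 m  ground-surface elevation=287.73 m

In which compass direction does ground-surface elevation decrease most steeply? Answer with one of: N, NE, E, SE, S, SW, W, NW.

NE

∂z/∂x = (287.42 − 287.60) / (225 − 0) = -0.0008000
∂z/∂y = (287.73 − 287.60) / (-185 − 0) = -0.0007027
Steepest decrease is along −∇f = (+0.0008000 E, +0.0007027 N) → northeast.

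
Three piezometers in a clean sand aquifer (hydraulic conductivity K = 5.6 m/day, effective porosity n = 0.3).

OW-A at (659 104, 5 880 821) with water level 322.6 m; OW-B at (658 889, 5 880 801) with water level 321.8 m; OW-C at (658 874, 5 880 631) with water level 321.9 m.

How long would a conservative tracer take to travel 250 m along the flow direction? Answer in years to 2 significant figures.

Differences from OW-A: to OW-B (Δx, Δy, Δh) = (-215, -20, -0.8); to OW-C = (-230, -190, -0.7).
Solve a·Δx + b·Δy = Δh: det = (-215)·(-190) − (-230)·(-20) = 36250.
∂h/∂x = [(-0.8)·(-190) − (-0.7)·(-20)] / 36250 = +0.003807
∂h/∂y = [(-215)·(-0.7) − (-230)·(-0.8)] / 36250 = -0.0009241
|∇h| = √(0.003807² + -0.0009241²) = 0.003918
Seepage velocity v = K·i/n = 5.6 × 0.003918 / 0.3 = 0.07314 m/day.
t = 250 / 0.07314 = 3418 days = 9.36 years.

9.4 years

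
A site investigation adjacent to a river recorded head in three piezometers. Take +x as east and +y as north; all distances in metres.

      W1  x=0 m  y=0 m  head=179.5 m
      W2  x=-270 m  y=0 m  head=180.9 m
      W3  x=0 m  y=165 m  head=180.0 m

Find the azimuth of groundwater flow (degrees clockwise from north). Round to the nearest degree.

∂h/∂x = (180.9 − 179.5) / (-270 − 0) = -0.005185
∂h/∂y = (180.0 − 179.5) / (165 − 0) = +0.003030
Flow direction (−∇h) has components (+0.005185 E, -0.003030 N).
Azimuth = atan2(E, N) = atan2(+0.005185, -0.003030) = 120.3° ≈ 120°.

120°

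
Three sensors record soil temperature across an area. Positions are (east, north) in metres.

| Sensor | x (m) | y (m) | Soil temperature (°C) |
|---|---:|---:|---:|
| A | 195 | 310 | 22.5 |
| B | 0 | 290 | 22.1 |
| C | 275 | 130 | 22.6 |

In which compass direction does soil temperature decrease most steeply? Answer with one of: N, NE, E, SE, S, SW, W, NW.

Differences from A: to B (Δx, Δy, Δh) = (-195, -20, -0.4); to C = (80, -180, +0.1).
Solve a·Δx + b·Δy = ΔT: det = (-195)·(-180) − 80·(-20) = 36700.
∂T/∂x = [(-0.4)·(-180) − (+0.1)·(-20)] / 36700 = +0.002016
∂T/∂y = [(-195)·(+0.1) − 80·(-0.4)] / 36700 = +0.0003406
Steepest decrease is along −∇f = (-0.002016 E, -0.0003406 N) → west.

W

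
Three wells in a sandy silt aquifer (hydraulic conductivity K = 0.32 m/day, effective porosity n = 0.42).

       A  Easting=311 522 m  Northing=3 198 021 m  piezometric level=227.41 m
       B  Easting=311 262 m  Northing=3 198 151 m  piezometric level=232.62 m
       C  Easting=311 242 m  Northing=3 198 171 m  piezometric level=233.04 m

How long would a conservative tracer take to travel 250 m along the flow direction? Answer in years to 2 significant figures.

47 years

Differences from A: to B (Δx, Δy, Δh) = (-260, 130, +5.21); to C = (-280, 150, +5.63).
Determinant of the coordinate differences = (-260)·150 − (-280)·130 = -2600.
∂h/∂x = [(+5.21)·150 − (+5.63)·130] / -2600 = -0.01908
∂h/∂y = [(-260)·(+5.63) − (-280)·(+5.21)] / -2600 = +0.001923
|∇h| = √(-0.01908² + 0.001923²) = 0.01918
Seepage velocity v = K·i/n = 0.32 × 0.01918 / 0.42 = 0.01461 m/day.
t = 250 / 0.01461 = 1.711e+04 days = 46.8 years.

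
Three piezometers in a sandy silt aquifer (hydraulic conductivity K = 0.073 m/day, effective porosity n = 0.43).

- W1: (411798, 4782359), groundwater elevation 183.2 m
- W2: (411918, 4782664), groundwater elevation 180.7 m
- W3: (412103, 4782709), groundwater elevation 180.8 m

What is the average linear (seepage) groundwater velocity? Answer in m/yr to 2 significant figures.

0.60 m/yr

Differences from W1: to W2 (Δx, Δy, Δh) = (120, 305, -2.5); to W3 = (305, 350, -2.4).
Solve a·Δx + b·Δy = Δh: det = 120·350 − 305·305 = -51025.
∂h/∂x = [(-2.5)·350 − (-2.4)·305] / -51025 = +0.002803
∂h/∂y = [120·(-2.4) − 305·(-2.5)] / -51025 = -0.009299
|∇h| = √(0.002803² + -0.009299²) = 0.009712
Seepage velocity v = K·i/n = 0.073 × 0.009712 / 0.43 = 0.001649 m/day = 0.6023 m/yr.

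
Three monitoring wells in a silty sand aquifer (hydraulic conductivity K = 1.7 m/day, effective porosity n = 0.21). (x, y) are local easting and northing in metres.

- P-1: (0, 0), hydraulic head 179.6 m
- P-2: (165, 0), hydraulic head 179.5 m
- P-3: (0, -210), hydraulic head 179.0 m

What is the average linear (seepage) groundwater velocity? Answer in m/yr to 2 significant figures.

∂h/∂x = (179.5 − 179.6) / (165 − 0) = -0.0006061
∂h/∂y = (179.0 − 179.6) / (-210 − 0) = +0.002857
|∇h| = √(-0.0006061² + 0.002857²) = 0.002921
Seepage velocity v = K·i/n = 1.7 × 0.002921 / 0.21 = 0.02365 m/day = 8.638 m/yr.

8.6 m/yr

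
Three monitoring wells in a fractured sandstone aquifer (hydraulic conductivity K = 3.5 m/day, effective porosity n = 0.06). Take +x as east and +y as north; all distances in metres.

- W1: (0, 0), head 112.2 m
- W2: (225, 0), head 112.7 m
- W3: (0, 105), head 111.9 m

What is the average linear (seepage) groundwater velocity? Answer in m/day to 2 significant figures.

∂h/∂x = (112.7 − 112.2) / (225 − 0) = +0.002222
∂h/∂y = (111.9 − 112.2) / (105 − 0) = -0.002857
|∇h| = √(0.002222² + -0.002857²) = 0.003619
Seepage velocity v = K·i/n = 3.5 × 0.003619 / 0.06 = 0.2111 m/day.

0.21 m/day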